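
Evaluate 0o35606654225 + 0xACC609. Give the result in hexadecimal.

0xEEC81E9E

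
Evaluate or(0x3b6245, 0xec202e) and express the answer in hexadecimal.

0xff626f

OR each hex digit independently (no carries):
  3|e=f, b|c=f, 6|2=6, 2|0=2, 4|2=6, 5|e=f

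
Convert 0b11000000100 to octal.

0o3004

Group the bits in threes: 011 000 000 100 → 3004.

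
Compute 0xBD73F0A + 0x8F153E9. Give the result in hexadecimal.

0x14C892F3

Add column by column in base 16, right to left:
  A+9 = 3 carry 1
  0+E+1 = F
  F+3 = 2 carry 1
  3+5+1 = 9
  7+1 = 8
  D+F = C carry 1
  B+8+1 = 4 carry 1
  final carry 1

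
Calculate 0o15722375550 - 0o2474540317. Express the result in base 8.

Subtract column by column in base 8:
  0-7 → 1 (borrow)
  5-1-1 → 3
  5-3 → 2
  5-0 → 5
  7-4 → 3
  3-5 → 6 (borrow)
  2-4-1 → 5 (borrow)
  2-7-1 → 2 (borrow)
  7-4-1 → 2
  5-2 → 3
  1-0 → 1

0o13225635231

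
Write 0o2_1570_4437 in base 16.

Each octal digit is 3 bits: 2=010 1=001 5=101 7=111 0=000 4=100 4=100 3=011 7=111.
Group the bits into nibbles: 0010 0011 0111 1000 1001 0001 1111 → 237891F.

0x237891F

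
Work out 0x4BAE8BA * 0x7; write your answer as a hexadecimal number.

0x211C5D16

Multiply each base-16 digit by 7, carrying:
  A×7 = 70 → write 6 carry 4
  B×7+4 = 81 → write 1 carry 5
  8×7+5 = 61 → write D carry 3
  E×7+3 = 101 → write 5 carry 6
  A×7+6 = 76 → write C carry 4
  B×7+4 = 81 → write 1 carry 5
  4×7+5 = 33 → write 1 carry 2
  remaining carry: 2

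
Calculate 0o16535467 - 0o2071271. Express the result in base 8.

0o14444176

Subtract column by column in base 8:
  7-1 → 6
  6-7 → 7 (borrow)
  4-2-1 → 1
  5-1 → 4
  3-7 → 4 (borrow)
  5-0-1 → 4
  6-2 → 4
  1-0 → 1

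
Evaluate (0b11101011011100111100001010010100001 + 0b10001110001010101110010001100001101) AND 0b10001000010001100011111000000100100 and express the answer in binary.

Add column by column in base 2, right to left:
  1+1 = 0 carry 1
  0+0+1 = 1
  0+1 = 1
  0+1 = 1
  0+0 = 0
  1+0 = 1
  0+0 = 0
  1+0 = 1
  0+1 = 1
  0+1 = 1
  1+0 = 1
  0+0 = 0
  1+0 = 1
  0+1 = 1
  0+0 = 0
  0+0 = 0
  0+1 = 1
  1+1 = 0 carry 1
  1+1+1 = 1 carry 1
  1+0+1 = 0 carry 1
  1+1+1 = 1 carry 1
  0+0+1 = 1
  0+1 = 1
  1+0 = 1
  1+1 = 0 carry 1
  1+0+1 = 0 carry 1
  0+0+1 = 1
  1+0 = 1
  1+1 = 0 carry 1
  0+1+1 = 0 carry 1
  1+1+1 = 1 carry 1
  0+0+1 = 1
  1+0 = 1
  1+0 = 1
  1+1 = 0 carry 1
  final carry 1
Sum = 0b101111001100111101010011011110101110; now AND with 0b10001000010001100011111000000100100:
  101111001100111101010011011110101110
& 010001000010001100011111000000100100
= 000001000000001100010011000000100100

0b1000000001100010011000000100100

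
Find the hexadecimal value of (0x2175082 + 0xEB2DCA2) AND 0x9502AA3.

0x402820

Add column by column in base 16, right to left:
  2+2 = 4
  8+A = 2 carry 1
  0+C+1 = D
  5+D = 2 carry 1
  7+2+1 = A
  1+B = C
  2+E = 0 carry 1
  final carry 1
Sum = 0x10CA2D24; now AND with 0x9502AA3:
  1&0=0, 0&9=0, C&5=4, A&0=0, 2&2=2, D&A=8, 2&A=2, 4&3=0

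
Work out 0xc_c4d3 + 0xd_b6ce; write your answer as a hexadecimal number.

0x1a7ba1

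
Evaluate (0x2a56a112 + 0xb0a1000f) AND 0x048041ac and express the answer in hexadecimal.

0x800120

Add column by column in base 16, right to left:
  2+f = 1 carry 1
  1+0+1 = 2
  1+0 = 1
  a+0 = a
  6+1 = 7
  5+a = f
  a+0 = a
  2+b = d
Sum = 0xdaf7a121; now AND with 0x048041ac:
  d&0=0, a&4=0, f&8=8, 7&0=0, a&4=0, 1&1=1, 2&a=2, 1&c=0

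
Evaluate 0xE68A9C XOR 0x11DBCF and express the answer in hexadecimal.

XOR each hex digit independently (no carries):
  E^1=F, 6^1=7, 8^D=5, A^B=1, 9^C=5, C^F=3

0xF75153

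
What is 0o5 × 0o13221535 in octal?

0o70330321

Multiply each base-8 digit by 5, carrying:
  5×5 = 25 → write 1 carry 3
  3×5+3 = 18 → write 2 carry 2
  5×5+2 = 27 → write 3 carry 3
  1×5+3 = 8 → write 0 carry 1
  2×5+1 = 11 → write 3 carry 1
  2×5+1 = 11 → write 3 carry 1
  3×5+1 = 16 → write 0 carry 2
  1×5+2 = 7 → write 7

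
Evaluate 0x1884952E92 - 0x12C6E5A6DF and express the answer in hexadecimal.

0x5BDAF87B3

Subtract column by column in base 16:
  2-F → 3 (borrow)
  9-D-1 → B (borrow)
  E-6-1 → 7
  2-A → 8 (borrow)
  5-5-1 → F (borrow)
  9-E-1 → A (borrow)
  4-6-1 → D (borrow)
  8-C-1 → B (borrow)
  8-2-1 → 5
  1-1 → 0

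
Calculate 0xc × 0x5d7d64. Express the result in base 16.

Multiply each base-16 digit by 12, carrying:
  4×12 = 48 → write 0 carry 3
  6×12+3 = 75 → write b carry 4
  d×12+4 = 160 → write 0 carry 10
  7×12+10 = 94 → write e carry 5
  d×12+5 = 161 → write 1 carry 10
  5×12+10 = 70 → write 6 carry 4
  remaining carry: 4

0x461e0b0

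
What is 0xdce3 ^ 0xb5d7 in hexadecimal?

XOR each hex digit independently (no carries):
  d^b=6, c^5=9, e^d=3, 3^7=4

0x6934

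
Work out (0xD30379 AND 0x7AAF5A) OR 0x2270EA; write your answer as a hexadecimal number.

0xD30379 AND 0x7AAF5A = 0x520358.
Then OR with 0x2270EA.

0x7273FA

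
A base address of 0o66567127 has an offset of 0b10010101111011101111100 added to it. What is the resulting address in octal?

0b10010101111011101111100 = 0o22573574 in octal.
Add column by column in base 8, right to left:
  7+4 = 3 carry 1
  2+7+1 = 2 carry 1
  1+5+1 = 7
  7+3 = 2 carry 1
  6+7+1 = 6 carry 1
  5+5+1 = 3 carry 1
  6+2+1 = 1 carry 1
  6+2+1 = 1 carry 1
  final carry 1

0o111362723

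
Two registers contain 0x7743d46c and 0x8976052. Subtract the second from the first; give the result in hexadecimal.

0x6eac741a

Subtract column by column in base 16:
  c-2 → a
  6-5 → 1
  4-0 → 4
  d-6 → 7
  3-7 → c (borrow)
  4-9-1 → a (borrow)
  7-8-1 → e (borrow)
  7-0-1 → 6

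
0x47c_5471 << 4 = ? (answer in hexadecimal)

0x47c54710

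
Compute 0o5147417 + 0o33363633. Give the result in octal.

Add column by column in base 8, right to left:
  7+3 = 2 carry 1
  1+3+1 = 5
  4+6 = 2 carry 1
  7+3+1 = 3 carry 1
  4+6+1 = 3 carry 1
  1+3+1 = 5
  5+3 = 0 carry 1
  0+3+1 = 4

0o40533252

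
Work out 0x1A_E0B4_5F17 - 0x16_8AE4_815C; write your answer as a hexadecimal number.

Subtract column by column in base 16:
  7-C → B (borrow)
  1-5-1 → B (borrow)
  F-1-1 → D
  5-8 → D (borrow)
  4-4-1 → F (borrow)
  B-E-1 → C (borrow)
  0-A-1 → 5 (borrow)
  E-8-1 → 5
  A-6 → 4
  1-1 → 0

0x455CFDDBB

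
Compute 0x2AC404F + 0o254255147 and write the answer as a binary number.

0x2AC404F = 0b10101011000100000001001111 in binary.
0o254255147 = 0b10101100010101101001100111 in binary.
Add column by column in base 2, right to left:
  1+1 = 0 carry 1
  1+1+1 = 1 carry 1
  1+1+1 = 1 carry 1
  1+0+1 = 0 carry 1
  0+0+1 = 1
  0+1 = 1
  1+1 = 0 carry 1
  0+0+1 = 1
  0+0 = 0
  0+1 = 1
  0+0 = 0
  0+1 = 1
  0+1 = 1
  0+0 = 0
  1+1 = 0 carry 1
  0+0+1 = 1
  0+1 = 1
  0+0 = 0
  1+0 = 1
  1+0 = 1
  0+1 = 1
  1+1 = 0 carry 1
  0+0+1 = 1
  1+1 = 0 carry 1
  0+0+1 = 1
  1+1 = 0 carry 1
  final carry 1

0b101010111011001101010110110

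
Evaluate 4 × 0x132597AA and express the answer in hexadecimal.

Multiply each base-16 digit by 4, carrying:
  A×4 = 40 → write 8 carry 2
  A×4+2 = 42 → write A carry 2
  7×4+2 = 30 → write E carry 1
  9×4+1 = 37 → write 5 carry 2
  5×4+2 = 22 → write 6 carry 1
  2×4+1 = 9 → write 9
  3×4 = 12 → write C
  1×4 = 4 → write 4

0x4C965EA8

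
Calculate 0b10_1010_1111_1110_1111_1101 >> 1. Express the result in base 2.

Right shift by 1: drop the 1 least-significant bit.

0b101010111111101111110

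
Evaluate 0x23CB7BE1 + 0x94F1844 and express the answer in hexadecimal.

0x2D1A9425

Add column by column in base 16, right to left:
  1+4 = 5
  E+4 = 2 carry 1
  B+8+1 = 4 carry 1
  7+1+1 = 9
  B+F = A carry 1
  C+4+1 = 1 carry 1
  3+9+1 = D
  2+0 = 2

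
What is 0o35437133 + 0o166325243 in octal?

0o223764376

Add column by column in base 8, right to left:
  3+3 = 6
  3+4 = 7
  1+2 = 3
  7+5 = 4 carry 1
  3+2+1 = 6
  4+3 = 7
  5+6 = 3 carry 1
  3+6+1 = 2 carry 1
  0+1+1 = 2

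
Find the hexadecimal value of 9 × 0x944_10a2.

0x536495b2

Multiply each base-16 digit by 9, carrying:
  2×9 = 18 → write 2 carry 1
  a×9+1 = 91 → write b carry 5
  0×9+5 = 5 → write 5
  1×9 = 9 → write 9
  4×9 = 36 → write 4 carry 2
  4×9+2 = 38 → write 6 carry 2
  9×9+2 = 83 → write 3 carry 5
  remaining carry: 5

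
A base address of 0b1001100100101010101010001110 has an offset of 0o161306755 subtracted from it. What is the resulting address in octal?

0o763216241

0b1001100100101010101010001110 = 0o1144525216 in octal.
Subtract column by column in base 8:
  6-5 → 1
  1-5 → 4 (borrow)
  2-7-1 → 2 (borrow)
  5-6-1 → 6 (borrow)
  2-0-1 → 1
  5-3 → 2
  4-1 → 3
  4-6 → 6 (borrow)
  1-1-1 → 7 (borrow)
  1-0-1 → 0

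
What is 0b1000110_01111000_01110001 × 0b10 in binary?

0b100011001111000011100010

Multiply each base-2 digit by 2, carrying:
  1×2 = 2 → write 0 carry 1
  0×2+1 = 1 → write 1
  0×2 = 0 → write 0
  0×2 = 0 → write 0
  1×2 = 2 → write 0 carry 1
  1×2+1 = 3 → write 1 carry 1
  1×2+1 = 3 → write 1 carry 1
  0×2+1 = 1 → write 1
  0×2 = 0 → write 0
  0×2 = 0 → write 0
  0×2 = 0 → write 0
  1×2 = 2 → write 0 carry 1
  1×2+1 = 3 → write 1 carry 1
  1×2+1 = 3 → write 1 carry 1
  1×2+1 = 3 → write 1 carry 1
  0×2+1 = 1 → write 1
  0×2 = 0 → write 0
  1×2 = 2 → write 0 carry 1
  1×2+1 = 3 → write 1 carry 1
  0×2+1 = 1 → write 1
  0×2 = 0 → write 0
  0×2 = 0 → write 0
  1×2 = 2 → write 0 carry 1
  remaining carry: 1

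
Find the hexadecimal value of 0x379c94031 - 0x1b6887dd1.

0x1c340c260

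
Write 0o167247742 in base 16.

0x1DD4FE2

Each octal digit is 3 bits: 1=001 6=110 7=111 2=010 4=100 7=111 7=111 4=100 2=010.
Group the bits into nibbles: 0001 1101 1101 0100 1111 1110 0010 → 1DD4FE2.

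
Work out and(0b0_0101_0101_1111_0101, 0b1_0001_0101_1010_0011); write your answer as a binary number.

0b00001010110100001

AND bit by bit (1 only where both bits are 1):
  00101010111110101
& 10001010110100011
= 00001010110100001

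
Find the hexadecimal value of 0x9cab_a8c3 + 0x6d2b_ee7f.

0x109d79742

Add column by column in base 16, right to left:
  3+f = 2 carry 1
  c+7+1 = 4 carry 1
  8+e+1 = 7 carry 1
  a+e+1 = 9 carry 1
  b+b+1 = 7 carry 1
  a+2+1 = d
  c+d = 9 carry 1
  9+6+1 = 0 carry 1
  final carry 1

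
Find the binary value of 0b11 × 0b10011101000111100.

0b111010111010110100

Multiply each base-2 digit by 3, carrying:
  0×3 = 0 → write 0
  0×3 = 0 → write 0
  1×3 = 3 → write 1 carry 1
  1×3+1 = 4 → write 0 carry 2
  1×3+2 = 5 → write 1 carry 2
  1×3+2 = 5 → write 1 carry 2
  0×3+2 = 2 → write 0 carry 1
  0×3+1 = 1 → write 1
  0×3 = 0 → write 0
  1×3 = 3 → write 1 carry 1
  0×3+1 = 1 → write 1
  1×3 = 3 → write 1 carry 1
  1×3+1 = 4 → write 0 carry 2
  1×3+2 = 5 → write 1 carry 2
  0×3+2 = 2 → write 0 carry 1
  0×3+1 = 1 → write 1
  1×3 = 3 → write 1 carry 1
  remaining carry: 1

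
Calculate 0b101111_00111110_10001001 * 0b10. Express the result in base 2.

Multiply each base-2 digit by 2, carrying:
  1×2 = 2 → write 0 carry 1
  0×2+1 = 1 → write 1
  0×2 = 0 → write 0
  1×2 = 2 → write 0 carry 1
  0×2+1 = 1 → write 1
  0×2 = 0 → write 0
  0×2 = 0 → write 0
  1×2 = 2 → write 0 carry 1
  0×2+1 = 1 → write 1
  1×2 = 2 → write 0 carry 1
  1×2+1 = 3 → write 1 carry 1
  1×2+1 = 3 → write 1 carry 1
  1×2+1 = 3 → write 1 carry 1
  1×2+1 = 3 → write 1 carry 1
  0×2+1 = 1 → write 1
  0×2 = 0 → write 0
  1×2 = 2 → write 0 carry 1
  1×2+1 = 3 → write 1 carry 1
  1×2+1 = 3 → write 1 carry 1
  1×2+1 = 3 → write 1 carry 1
  0×2+1 = 1 → write 1
  1×2 = 2 → write 0 carry 1
  remaining carry: 1

0b10111100111110100010010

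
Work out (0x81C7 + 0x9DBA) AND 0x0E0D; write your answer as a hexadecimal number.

0xE01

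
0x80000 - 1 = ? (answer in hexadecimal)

The trailing 4 digits are 0, so subtracting 1 borrows through: they become F and the next digit up decrements.

0x7ffff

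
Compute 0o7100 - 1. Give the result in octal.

The trailing 2 digits are 0, so subtracting 1 borrows through: they become 7 and the next digit up decrements.

0o7077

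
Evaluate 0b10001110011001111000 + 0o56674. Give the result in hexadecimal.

0x94434

0b10001110011001111000 = 0x8e678 in hexadecimal.
0o56674 = 0x5dbc in hexadecimal.
Add column by column in base 16, right to left:
  8+c = 4 carry 1
  7+b+1 = 3 carry 1
  6+d+1 = 4 carry 1
  e+5+1 = 4 carry 1
  8+0+1 = 9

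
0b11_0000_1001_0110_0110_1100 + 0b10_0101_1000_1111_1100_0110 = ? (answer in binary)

0b10101100010011000110010

Add column by column in base 2, right to left:
  0+0 = 0
  0+1 = 1
  1+1 = 0 carry 1
  1+0+1 = 0 carry 1
  0+0+1 = 1
  1+0 = 1
  1+1 = 0 carry 1
  0+1+1 = 0 carry 1
  0+1+1 = 0 carry 1
  1+1+1 = 1 carry 1
  1+1+1 = 1 carry 1
  0+1+1 = 0 carry 1
  1+0+1 = 0 carry 1
  0+0+1 = 1
  0+0 = 0
  1+1 = 0 carry 1
  0+1+1 = 0 carry 1
  0+0+1 = 1
  0+1 = 1
  0+0 = 0
  1+0 = 1
  1+1 = 0 carry 1
  final carry 1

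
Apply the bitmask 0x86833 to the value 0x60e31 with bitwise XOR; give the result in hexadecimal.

0xe6602

XOR each hex digit independently (no carries):
  6^8=e, 0^6=6, e^8=6, 3^3=0, 1^3=2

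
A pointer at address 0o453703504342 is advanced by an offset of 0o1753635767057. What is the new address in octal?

0o2427541473421

Add column by column in base 8, right to left:
  2+7 = 1 carry 1
  4+5+1 = 2 carry 1
  3+0+1 = 4
  4+7 = 3 carry 1
  0+6+1 = 7
  5+7 = 4 carry 1
  3+5+1 = 1 carry 1
  0+3+1 = 4
  7+6 = 5 carry 1
  3+3+1 = 7
  5+5 = 2 carry 1
  4+7+1 = 4 carry 1
  0+1+1 = 2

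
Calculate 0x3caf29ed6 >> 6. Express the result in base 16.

6 bits is not a whole number of base-16 digits; in binary: 1111001010111100101001111011010110 >> 6 = 1111001010111100101001111011.

0xf2bca7b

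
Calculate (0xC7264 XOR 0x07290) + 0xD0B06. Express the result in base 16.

0x190BFA

First 0xC7264 XOR 0x07290 = 0xC00F4.
Add column by column in base 16, right to left:
  4+6 = A
  F+0 = F
  0+B = B
  0+0 = 0
  C+D = 9 carry 1
  final carry 1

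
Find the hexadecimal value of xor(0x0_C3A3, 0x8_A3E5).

0x86046

XOR each hex digit independently (no carries):
  0^8=8, C^A=6, 3^3=0, A^E=4, 3^5=6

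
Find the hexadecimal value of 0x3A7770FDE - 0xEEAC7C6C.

Subtract column by column in base 16:
  E-C → 2
  D-6 → 7
  F-C → 3
  0-7 → 9 (borrow)
  7-C-1 → A (borrow)
  7-A-1 → C (borrow)
  7-E-1 → 8 (borrow)
  A-E-1 → B (borrow)
  3-0-1 → 2

0x2B8CA9372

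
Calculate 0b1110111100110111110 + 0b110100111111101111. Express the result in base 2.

0b10101100100110101101

Add column by column in base 2, right to left:
  0+1 = 1
  1+1 = 0 carry 1
  1+1+1 = 1 carry 1
  1+1+1 = 1 carry 1
  1+0+1 = 0 carry 1
  1+1+1 = 1 carry 1
  0+1+1 = 0 carry 1
  1+1+1 = 1 carry 1
  1+1+1 = 1 carry 1
  0+1+1 = 0 carry 1
  0+1+1 = 0 carry 1
  1+1+1 = 1 carry 1
  1+0+1 = 0 carry 1
  1+0+1 = 0 carry 1
  1+1+1 = 1 carry 1
  0+0+1 = 1
  1+1 = 0 carry 1
  1+1+1 = 1 carry 1
  1+0+1 = 0 carry 1
  final carry 1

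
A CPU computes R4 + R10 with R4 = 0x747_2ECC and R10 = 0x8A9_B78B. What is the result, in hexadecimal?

0xFF0E657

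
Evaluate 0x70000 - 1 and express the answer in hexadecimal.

The trailing 4 digits are 0, so subtracting 1 borrows through: they become F and the next digit up decrements.

0x6ffff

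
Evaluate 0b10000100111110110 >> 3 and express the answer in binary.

Right shift by 3: drop the 3 least-significant bits.

0b10000100111110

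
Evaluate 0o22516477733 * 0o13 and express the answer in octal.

0o315140677151

Multiply each base-8 digit by 11, carrying:
  3×11 = 33 → write 1 carry 4
  3×11+4 = 37 → write 5 carry 4
  7×11+4 = 81 → write 1 carry 10
  7×11+10 = 87 → write 7 carry 10
  7×11+10 = 87 → write 7 carry 10
  4×11+10 = 54 → write 6 carry 6
  6×11+6 = 72 → write 0 carry 9
  1×11+9 = 20 → write 4 carry 2
  5×11+2 = 57 → write 1 carry 7
  2×11+7 = 29 → write 5 carry 3
  2×11+3 = 25 → write 1 carry 3
  remaining carry: 3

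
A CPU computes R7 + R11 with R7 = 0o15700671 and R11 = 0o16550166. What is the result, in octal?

0o34451057

Add column by column in base 8, right to left:
  1+6 = 7
  7+6 = 5 carry 1
  6+1+1 = 0 carry 1
  0+0+1 = 1
  0+5 = 5
  7+5 = 4 carry 1
  5+6+1 = 4 carry 1
  1+1+1 = 3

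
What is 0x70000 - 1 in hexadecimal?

The trailing 4 digits are 0, so subtracting 1 borrows through: they become F and the next digit up decrements.

0x6ffff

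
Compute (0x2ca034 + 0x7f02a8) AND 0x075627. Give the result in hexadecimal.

0x30204

Add column by column in base 16, right to left:
  4+8 = c
  3+a = d
  0+2 = 2
  a+0 = a
  c+f = b carry 1
  2+7+1 = a
Sum = 0xaba2dc; now AND with 0x075627:
  a&0=0, b&7=3, a&5=0, 2&6=2, d&2=0, c&7=4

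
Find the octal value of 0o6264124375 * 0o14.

Multiply each base-8 digit by 12, carrying:
  5×12 = 60 → write 4 carry 7
  7×12+7 = 91 → write 3 carry 11
  3×12+11 = 47 → write 7 carry 5
  4×12+5 = 53 → write 5 carry 6
  2×12+6 = 30 → write 6 carry 3
  1×12+3 = 15 → write 7 carry 1
  4×12+1 = 49 → write 1 carry 6
  6×12+6 = 78 → write 6 carry 9
  2×12+9 = 33 → write 1 carry 4
  6×12+4 = 76 → write 4 carry 9
  remaining carry: 11

0o114161765734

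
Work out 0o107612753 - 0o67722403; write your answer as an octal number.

0o17670350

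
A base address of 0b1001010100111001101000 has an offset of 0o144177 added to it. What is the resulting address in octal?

0o11413347

0b1001010100111001101000 = 0o11247150 in octal.
Add column by column in base 8, right to left:
  0+7 = 7
  5+7 = 4 carry 1
  1+1+1 = 3
  7+4 = 3 carry 1
  4+4+1 = 1 carry 1
  2+1+1 = 4
  1+0 = 1
  1+0 = 1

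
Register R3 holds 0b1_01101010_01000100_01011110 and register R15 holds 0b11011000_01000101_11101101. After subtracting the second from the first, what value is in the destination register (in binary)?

0b100100011111111001110001

Subtract column by column in base 2:
  0-1 → 1 (borrow)
  1-0-1 → 0
  1-1 → 0
  1-1 → 0
  1-0 → 1
  0-1 → 1 (borrow)
  1-1-1 → 1 (borrow)
  0-1-1 → 0 (borrow)
  0-1-1 → 0 (borrow)
  0-0-1 → 1 (borrow)
  1-1-1 → 1 (borrow)
  0-0-1 → 1 (borrow)
  0-0-1 → 1 (borrow)
  0-0-1 → 1 (borrow)
  1-1-1 → 1 (borrow)
  0-0-1 → 1 (borrow)
  0-0-1 → 1 (borrow)
  1-0-1 → 0
  0-0 → 0
  1-1 → 0
  0-1 → 1 (borrow)
  1-0-1 → 0
  1-1 → 0
  0-1 → 1 (borrow)
  1-0-1 → 0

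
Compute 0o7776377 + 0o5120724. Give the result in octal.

Add column by column in base 8, right to left:
  7+4 = 3 carry 1
  7+2+1 = 2 carry 1
  3+7+1 = 3 carry 1
  6+0+1 = 7
  7+2 = 1 carry 1
  7+1+1 = 1 carry 1
  7+5+1 = 5 carry 1
  final carry 1

0o15117323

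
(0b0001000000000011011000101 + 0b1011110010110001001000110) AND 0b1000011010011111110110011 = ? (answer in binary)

0b1000010010010100100000011

Add column by column in base 2, right to left:
  1+0 = 1
  0+1 = 1
  1+1 = 0 carry 1
  0+0+1 = 1
  0+0 = 0
  0+0 = 0
  1+1 = 0 carry 1
  1+0+1 = 0 carry 1
  0+0+1 = 1
  1+1 = 0 carry 1
  1+0+1 = 0 carry 1
  0+0+1 = 1
  0+0 = 0
  0+1 = 1
  0+1 = 1
  0+0 = 0
  0+1 = 1
  0+0 = 0
  0+0 = 0
  0+1 = 1
  0+1 = 1
  1+1 = 0 carry 1
  0+1+1 = 0 carry 1
  0+0+1 = 1
  0+1 = 1
Sum = 0b1100110010110100100001011; now AND with 0b1000011010011111110110011:
  1100110010110100100001011
& 1000011010011111110110011
= 1000010010010100100000011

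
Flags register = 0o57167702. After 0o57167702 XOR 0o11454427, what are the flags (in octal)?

XOR each oct digit independently (no carries):
  5^1=4, 7^1=6, 1^4=5, 6^5=3, 7^4=3, 7^4=3, 0^2=2, 2^7=5

0o46533325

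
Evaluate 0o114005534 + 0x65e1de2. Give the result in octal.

0x65e1de2 = 0o627416742 in octal.
Add column by column in base 8, right to left:
  4+2 = 6
  3+4 = 7
  5+7 = 4 carry 1
  5+6+1 = 4 carry 1
  0+1+1 = 2
  0+4 = 4
  4+7 = 3 carry 1
  1+2+1 = 4
  1+6 = 7

0o743424476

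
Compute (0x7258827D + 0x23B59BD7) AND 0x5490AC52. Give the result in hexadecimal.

0x14000C50

Add column by column in base 16, right to left:
  D+7 = 4 carry 1
  7+D+1 = 5 carry 1
  2+B+1 = E
  8+9 = 1 carry 1
  8+5+1 = E
  5+B = 0 carry 1
  2+3+1 = 6
  7+2 = 9
Sum = 0x960E1E54; now AND with 0x5490AC52:
  9&5=1, 6&4=4, 0&9=0, E&0=0, 1&A=0, E&C=C, 5&5=5, 4&2=0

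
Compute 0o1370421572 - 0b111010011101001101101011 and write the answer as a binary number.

0b1010111110000101000000001111

0o1370421572 = 0b1011111000100010001101111010 in binary.
Subtract column by column in base 2:
  0-1 → 1 (borrow)
  1-1-1 → 1 (borrow)
  0-0-1 → 1 (borrow)
  1-1-1 → 1 (borrow)
  1-0-1 → 0
  1-1 → 0
  1-1 → 0
  0-0 → 0
  1-1 → 0
  1-1 → 0
  0-0 → 0
  0-0 → 0
  0-1 → 1 (borrow)
  1-0-1 → 0
  0-1 → 1 (borrow)
  0-1-1 → 0 (borrow)
  0-1-1 → 0 (borrow)
  1-0-1 → 0
  0-0 → 0
  0-1 → 1 (borrow)
  0-0-1 → 1 (borrow)
  1-1-1 → 1 (borrow)
  1-1-1 → 1 (borrow)
  1-1-1 → 1 (borrow)
  1-0-1 → 0
  1-0 → 1
  0-0 → 0
  1-0 → 1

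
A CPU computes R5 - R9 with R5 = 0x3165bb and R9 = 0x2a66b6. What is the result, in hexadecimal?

0x6ff05

Subtract column by column in base 16:
  b-6 → 5
  b-b → 0
  5-6 → f (borrow)
  6-6-1 → f (borrow)
  1-a-1 → 6 (borrow)
  3-2-1 → 0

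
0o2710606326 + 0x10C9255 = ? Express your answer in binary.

0o2710606326 = 0b10111001000110000110011010110 in binary.
0x10C9255 = 0b1000011001001001001010101 in binary.
Add column by column in base 2, right to left:
  0+1 = 1
  1+0 = 1
  1+1 = 0 carry 1
  0+0+1 = 1
  1+1 = 0 carry 1
  0+0+1 = 1
  1+1 = 0 carry 1
  1+0+1 = 0 carry 1
  0+0+1 = 1
  0+1 = 1
  1+0 = 1
  1+0 = 1
  0+1 = 1
  0+0 = 0
  0+0 = 0
  0+1 = 1
  1+0 = 1
  1+0 = 1
  0+1 = 1
  0+1 = 1
  0+0 = 0
  1+0 = 1
  0+0 = 0
  0+0 = 0
  1+1 = 0 carry 1
  1+0+1 = 0 carry 1
  1+0+1 = 0 carry 1
  0+0+1 = 1
  1+0 = 1

0b11000001011111001111100101011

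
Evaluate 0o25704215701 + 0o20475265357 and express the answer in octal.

0o46401503260

Add column by column in base 8, right to left:
  1+7 = 0 carry 1
  0+5+1 = 6
  7+3 = 2 carry 1
  5+5+1 = 3 carry 1
  1+6+1 = 0 carry 1
  2+2+1 = 5
  4+5 = 1 carry 1
  0+7+1 = 0 carry 1
  7+4+1 = 4 carry 1
  5+0+1 = 6
  2+2 = 4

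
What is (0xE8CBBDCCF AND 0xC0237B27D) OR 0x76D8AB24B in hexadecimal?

0xF6DBBB24F

0xE8CBBDCCF AND 0xC0237B27D = 0xC0033904D.
Then OR with 0x76D8AB24B.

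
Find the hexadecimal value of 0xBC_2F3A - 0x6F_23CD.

Subtract column by column in base 16:
  A-D → D (borrow)
  3-C-1 → 6 (borrow)
  F-3-1 → B
  2-2 → 0
  C-F → D (borrow)
  B-6-1 → 4

0x4D0B6D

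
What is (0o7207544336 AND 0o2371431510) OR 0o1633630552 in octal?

0o3633630552

0o7207544336 AND 0o2371431510 = 0o2201400110.
Then OR with 0o1633630552.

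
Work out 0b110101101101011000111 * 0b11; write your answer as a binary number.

Multiply each base-2 digit by 3, carrying:
  1×3 = 3 → write 1 carry 1
  1×3+1 = 4 → write 0 carry 2
  1×3+2 = 5 → write 1 carry 2
  0×3+2 = 2 → write 0 carry 1
  0×3+1 = 1 → write 1
  0×3 = 0 → write 0
  1×3 = 3 → write 1 carry 1
  1×3+1 = 4 → write 0 carry 2
  0×3+2 = 2 → write 0 carry 1
  1×3+1 = 4 → write 0 carry 2
  0×3+2 = 2 → write 0 carry 1
  1×3+1 = 4 → write 0 carry 2
  1×3+2 = 5 → write 1 carry 2
  0×3+2 = 2 → write 0 carry 1
  1×3+1 = 4 → write 0 carry 2
  1×3+2 = 5 → write 1 carry 2
  0×3+2 = 2 → write 0 carry 1
  1×3+1 = 4 → write 0 carry 2
  0×3+2 = 2 → write 0 carry 1
  1×3+1 = 4 → write 0 carry 2
  1×3+2 = 5 → write 1 carry 2
  remaining carry: 10

0b10100001001000001010101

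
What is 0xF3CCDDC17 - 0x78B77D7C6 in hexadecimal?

0x7B1560451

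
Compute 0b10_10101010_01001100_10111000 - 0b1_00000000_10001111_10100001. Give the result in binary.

0b1101010011011110100010111

Subtract column by column in base 2:
  0-1 → 1 (borrow)
  0-0-1 → 1 (borrow)
  0-0-1 → 1 (borrow)
  1-0-1 → 0
  1-0 → 1
  1-1 → 0
  0-0 → 0
  1-1 → 0
  0-1 → 1 (borrow)
  0-1-1 → 0 (borrow)
  1-1-1 → 1 (borrow)
  1-1-1 → 1 (borrow)
  0-0-1 → 1 (borrow)
  0-0-1 → 1 (borrow)
  1-0-1 → 0
  0-1 → 1 (borrow)
  0-0-1 → 1 (borrow)
  1-0-1 → 0
  0-0 → 0
  1-0 → 1
  0-0 → 0
  1-0 → 1
  0-0 → 0
  1-0 → 1
  0-1 → 1 (borrow)
  1-0-1 → 0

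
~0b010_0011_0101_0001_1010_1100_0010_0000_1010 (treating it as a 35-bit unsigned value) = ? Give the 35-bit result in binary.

Invert each bit: 01000110101000110101100001000001010 → 10111001010111001010011110111110101.

0b10111001010111001010011110111110101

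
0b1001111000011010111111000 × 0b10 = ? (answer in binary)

0b10011110000110101111110000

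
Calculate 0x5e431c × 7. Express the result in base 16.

Multiply each base-16 digit by 7, carrying:
  c×7 = 84 → write 4 carry 5
  1×7+5 = 12 → write c
  3×7 = 21 → write 5 carry 1
  4×7+1 = 29 → write d carry 1
  e×7+1 = 99 → write 3 carry 6
  5×7+6 = 41 → write 9 carry 2
  remaining carry: 2

0x293d5c4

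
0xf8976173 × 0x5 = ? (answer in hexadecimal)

0x4daf4e73f

Multiply each base-16 digit by 5, carrying:
  3×5 = 15 → write f
  7×5 = 35 → write 3 carry 2
  1×5+2 = 7 → write 7
  6×5 = 30 → write e carry 1
  7×5+1 = 36 → write 4 carry 2
  9×5+2 = 47 → write f carry 2
  8×5+2 = 42 → write a carry 2
  f×5+2 = 77 → write d carry 4
  remaining carry: 4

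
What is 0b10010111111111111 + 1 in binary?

The trailing 12 digits are 1 (max in base 2), so adding 1 cascades: they roll to 0 and the next digit up increments.

0b10011000000000000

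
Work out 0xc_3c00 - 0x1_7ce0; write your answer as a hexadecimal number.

0xabf20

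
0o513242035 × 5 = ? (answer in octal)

Multiply each base-8 digit by 5, carrying:
  5×5 = 25 → write 1 carry 3
  3×5+3 = 18 → write 2 carry 2
  0×5+2 = 2 → write 2
  2×5 = 10 → write 2 carry 1
  4×5+1 = 21 → write 5 carry 2
  2×5+2 = 12 → write 4 carry 1
  3×5+1 = 16 → write 0 carry 2
  1×5+2 = 7 → write 7
  5×5 = 25 → write 1 carry 3
  remaining carry: 3

0o3170452221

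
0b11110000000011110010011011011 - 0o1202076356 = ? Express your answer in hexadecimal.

0b11110000000011110010011011011 = 0x1E01E4DB in hexadecimal.
0o1202076356 = 0xA087CEE in hexadecimal.
Subtract column by column in base 16:
  B-E → D (borrow)
  D-E-1 → E (borrow)
  4-C-1 → 7 (borrow)
  E-7-1 → 6
  1-8 → 9 (borrow)
  0-0-1 → F (borrow)
  E-A-1 → 3
  1-0 → 1

0x13F967ED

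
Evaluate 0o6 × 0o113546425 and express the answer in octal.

0o706147176

Multiply each base-8 digit by 6, carrying:
  5×6 = 30 → write 6 carry 3
  2×6+3 = 15 → write 7 carry 1
  4×6+1 = 25 → write 1 carry 3
  6×6+3 = 39 → write 7 carry 4
  4×6+4 = 28 → write 4 carry 3
  5×6+3 = 33 → write 1 carry 4
  3×6+4 = 22 → write 6 carry 2
  1×6+2 = 8 → write 0 carry 1
  1×6+1 = 7 → write 7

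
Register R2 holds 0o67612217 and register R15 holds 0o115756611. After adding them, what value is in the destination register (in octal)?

0o205571030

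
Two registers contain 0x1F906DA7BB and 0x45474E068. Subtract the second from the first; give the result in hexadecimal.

Subtract column by column in base 16:
  B-8 → 3
  B-6 → 5
  7-0 → 7
  A-E → C (borrow)
  D-4-1 → 8
  6-7 → F (borrow)
  0-4-1 → B (borrow)
  9-5-1 → 3
  F-4 → B
  1-0 → 1

0x1B3BF8C753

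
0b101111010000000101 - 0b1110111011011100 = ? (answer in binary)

0b100000010100101001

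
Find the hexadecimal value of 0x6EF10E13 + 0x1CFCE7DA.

0x8BEDF5ED

Add column by column in base 16, right to left:
  3+A = D
  1+D = E
  E+7 = 5 carry 1
  0+E+1 = F
  1+C = D
  F+F = E carry 1
  E+C+1 = B carry 1
  6+1+1 = 8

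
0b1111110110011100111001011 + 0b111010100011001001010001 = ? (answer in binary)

Add column by column in base 2, right to left:
  1+1 = 0 carry 1
  1+0+1 = 0 carry 1
  0+0+1 = 1
  1+0 = 1
  0+1 = 1
  0+0 = 0
  1+1 = 0 carry 1
  1+0+1 = 0 carry 1
  1+0+1 = 0 carry 1
  0+1+1 = 0 carry 1
  0+0+1 = 1
  1+0 = 1
  1+1 = 0 carry 1
  1+1+1 = 1 carry 1
  0+0+1 = 1
  0+0 = 0
  1+0 = 1
  1+1 = 0 carry 1
  0+0+1 = 1
  1+1 = 0 carry 1
  1+0+1 = 0 carry 1
  1+1+1 = 1 carry 1
  1+1+1 = 1 carry 1
  1+1+1 = 1 carry 1
  1+0+1 = 0 carry 1
  final carry 1

0b10111001010110110000011100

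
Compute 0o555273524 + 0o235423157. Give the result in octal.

0o1012716703

Add column by column in base 8, right to left:
  4+7 = 3 carry 1
  2+5+1 = 0 carry 1
  5+1+1 = 7
  3+3 = 6
  7+2 = 1 carry 1
  2+4+1 = 7
  5+5 = 2 carry 1
  5+3+1 = 1 carry 1
  5+2+1 = 0 carry 1
  final carry 1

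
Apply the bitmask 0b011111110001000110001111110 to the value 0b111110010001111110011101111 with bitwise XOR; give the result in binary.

XOR bit by bit (1 where the bits differ):
  111110010001111110011101111
^ 011111110001000110001111110
= 100001100000111000010010001

0b100001100000111000010010001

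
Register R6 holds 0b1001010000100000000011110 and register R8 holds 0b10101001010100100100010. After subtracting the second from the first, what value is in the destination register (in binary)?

0b110100111001011011111100

Subtract column by column in base 2:
  0-0 → 0
  1-1 → 0
  1-0 → 1
  1-0 → 1
  1-0 → 1
  0-1 → 1 (borrow)
  0-0-1 → 1 (borrow)
  0-0-1 → 1 (borrow)
  0-1-1 → 0 (borrow)
  0-0-1 → 1 (borrow)
  0-0-1 → 1 (borrow)
  0-1-1 → 0 (borrow)
  0-0-1 → 1 (borrow)
  0-1-1 → 0 (borrow)
  1-0-1 → 0
  0-1 → 1 (borrow)
  0-0-1 → 1 (borrow)
  0-0-1 → 1 (borrow)
  0-1-1 → 0 (borrow)
  1-0-1 → 0
  0-1 → 1 (borrow)
  1-0-1 → 0
  0-1 → 1 (borrow)
  0-0-1 → 1 (borrow)
  1-0-1 → 0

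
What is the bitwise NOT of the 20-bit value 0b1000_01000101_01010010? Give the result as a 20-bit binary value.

0b01111011101010101101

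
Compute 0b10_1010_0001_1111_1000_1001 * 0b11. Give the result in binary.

Multiply each base-2 digit by 3, carrying:
  1×3 = 3 → write 1 carry 1
  0×3+1 = 1 → write 1
  0×3 = 0 → write 0
  1×3 = 3 → write 1 carry 1
  0×3+1 = 1 → write 1
  0×3 = 0 → write 0
  0×3 = 0 → write 0
  1×3 = 3 → write 1 carry 1
  1×3+1 = 4 → write 0 carry 2
  1×3+2 = 5 → write 1 carry 2
  1×3+2 = 5 → write 1 carry 2
  1×3+2 = 5 → write 1 carry 2
  1×3+2 = 5 → write 1 carry 2
  0×3+2 = 2 → write 0 carry 1
  0×3+1 = 1 → write 1
  0×3 = 0 → write 0
  0×3 = 0 → write 0
  1×3 = 3 → write 1 carry 1
  0×3+1 = 1 → write 1
  1×3 = 3 → write 1 carry 1
  0×3+1 = 1 → write 1
  1×3 = 3 → write 1 carry 1
  remaining carry: 1

0b11111100101111010011011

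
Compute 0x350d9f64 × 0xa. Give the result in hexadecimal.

Multiply each base-16 digit by 10, carrying:
  4×10 = 40 → write 8 carry 2
  6×10+2 = 62 → write e carry 3
  f×10+3 = 153 → write 9 carry 9
  9×10+9 = 99 → write 3 carry 6
  d×10+6 = 136 → write 8 carry 8
  0×10+8 = 8 → write 8
  5×10 = 50 → write 2 carry 3
  3×10+3 = 33 → write 1 carry 2
  remaining carry: 2

0x2128839e8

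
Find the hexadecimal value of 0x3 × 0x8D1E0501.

Multiply each base-16 digit by 3, carrying:
  1×3 = 3 → write 3
  0×3 = 0 → write 0
  5×3 = 15 → write F
  0×3 = 0 → write 0
  E×3 = 42 → write A carry 2
  1×3+2 = 5 → write 5
  D×3 = 39 → write 7 carry 2
  8×3+2 = 26 → write A carry 1
  remaining carry: 1

0x1A75A0F03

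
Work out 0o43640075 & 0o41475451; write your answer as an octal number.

AND each oct digit independently (no carries):
  4&4=4, 3&1=1, 6&4=4, 4&7=4, 0&5=0, 0&4=0, 7&5=5, 5&1=1

0o41440051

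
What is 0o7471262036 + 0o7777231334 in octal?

Add column by column in base 8, right to left:
  6+4 = 2 carry 1
  3+3+1 = 7
  0+3 = 3
  2+1 = 3
  6+3 = 1 carry 1
  2+2+1 = 5
  1+7 = 0 carry 1
  7+7+1 = 7 carry 1
  4+7+1 = 4 carry 1
  7+7+1 = 7 carry 1
  final carry 1

0o17470513372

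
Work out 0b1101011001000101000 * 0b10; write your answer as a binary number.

0b11010110010001010000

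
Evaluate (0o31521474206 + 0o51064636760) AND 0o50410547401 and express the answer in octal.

0o400103000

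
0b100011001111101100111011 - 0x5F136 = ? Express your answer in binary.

0x5F136 = 0b1011111000100110110 in binary.
Subtract column by column in base 2:
  1-0 → 1
  1-1 → 0
  0-1 → 1 (borrow)
  1-0-1 → 0
  1-1 → 0
  1-1 → 0
  0-0 → 0
  0-0 → 0
  1-1 → 0
  1-0 → 1
  0-0 → 0
  1-0 → 1
  1-1 → 0
  1-1 → 0
  1-1 → 0
  1-1 → 0
  0-1 → 1 (borrow)
  0-0-1 → 1 (borrow)
  1-1-1 → 1 (borrow)
  1-0-1 → 0
  0-0 → 0
  0-0 → 0
  0-0 → 0
  1-0 → 1

0b100001110000101000000101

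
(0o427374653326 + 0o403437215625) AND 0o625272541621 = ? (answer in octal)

0o21030041001

Add column by column in base 8, right to left:
  6+5 = 3 carry 1
  2+2+1 = 5
  3+6 = 1 carry 1
  3+5+1 = 1 carry 1
  5+1+1 = 7
  6+2 = 0 carry 1
  4+7+1 = 4 carry 1
  7+3+1 = 3 carry 1
  3+4+1 = 0 carry 1
  7+3+1 = 3 carry 1
  2+0+1 = 3
  4+4 = 0 carry 1
  final carry 1
Sum = 0o1033034071153; now AND with 0o625272541621:
  1&0=0, 0&6=0, 3&2=2, 3&5=1, 0&2=0, 3&7=3, 4&2=0, 0&5=0, 7&4=4, 1&1=1, 1&6=0, 5&2=0, 3&1=1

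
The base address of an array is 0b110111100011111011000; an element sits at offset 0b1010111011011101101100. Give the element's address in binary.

0b10001110111111101000100

Add column by column in base 2, right to left:
  0+0 = 0
  0+0 = 0
  0+1 = 1
  1+1 = 0 carry 1
  1+0+1 = 0 carry 1
  0+1+1 = 0 carry 1
  1+1+1 = 1 carry 1
  1+0+1 = 0 carry 1
  1+1+1 = 1 carry 1
  1+1+1 = 1 carry 1
  1+1+1 = 1 carry 1
  0+0+1 = 1
  0+1 = 1
  0+1 = 1
  1+0 = 1
  1+1 = 0 carry 1
  1+1+1 = 1 carry 1
  1+1+1 = 1 carry 1
  0+0+1 = 1
  1+1 = 0 carry 1
  1+0+1 = 0 carry 1
  0+1+1 = 0 carry 1
  final carry 1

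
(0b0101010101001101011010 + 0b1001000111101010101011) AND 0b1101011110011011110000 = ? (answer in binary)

0b1100011100011000000000

Add column by column in base 2, right to left:
  0+1 = 1
  1+1 = 0 carry 1
  0+0+1 = 1
  1+1 = 0 carry 1
  1+0+1 = 0 carry 1
  0+1+1 = 0 carry 1
  1+0+1 = 0 carry 1
  0+1+1 = 0 carry 1
  1+0+1 = 0 carry 1
  1+1+1 = 1 carry 1
  0+0+1 = 1
  0+1 = 1
  1+1 = 0 carry 1
  0+1+1 = 0 carry 1
  1+1+1 = 1 carry 1
  0+0+1 = 1
  1+0 = 1
  0+0 = 0
  1+1 = 0 carry 1
  0+0+1 = 1
  1+0 = 1
  0+1 = 1
Sum = 0b1110011100111000000101; now AND with 0b1101011110011011110000:
  1110011100111000000101
& 1101011110011011110000
= 1100011100011000000000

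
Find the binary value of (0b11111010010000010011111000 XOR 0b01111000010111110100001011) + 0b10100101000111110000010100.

0b100100111001111011000000111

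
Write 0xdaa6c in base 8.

0o3325154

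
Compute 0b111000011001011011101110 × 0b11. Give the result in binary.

Multiply each base-2 digit by 3, carrying:
  0×3 = 0 → write 0
  1×3 = 3 → write 1 carry 1
  1×3+1 = 4 → write 0 carry 2
  1×3+2 = 5 → write 1 carry 2
  0×3+2 = 2 → write 0 carry 1
  1×3+1 = 4 → write 0 carry 2
  1×3+2 = 5 → write 1 carry 2
  1×3+2 = 5 → write 1 carry 2
  0×3+2 = 2 → write 0 carry 1
  1×3+1 = 4 → write 0 carry 2
  1×3+2 = 5 → write 1 carry 2
  0×3+2 = 2 → write 0 carry 1
  1×3+1 = 4 → write 0 carry 2
  0×3+2 = 2 → write 0 carry 1
  0×3+1 = 1 → write 1
  1×3 = 3 → write 1 carry 1
  1×3+1 = 4 → write 0 carry 2
  0×3+2 = 2 → write 0 carry 1
  0×3+1 = 1 → write 1
  0×3 = 0 → write 0
  0×3 = 0 → write 0
  1×3 = 3 → write 1 carry 1
  1×3+1 = 4 → write 0 carry 2
  1×3+2 = 5 → write 1 carry 2
  remaining carry: 10

0b10101001001100010011001010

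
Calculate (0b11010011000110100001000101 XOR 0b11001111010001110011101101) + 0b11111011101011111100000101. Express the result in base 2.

First 0b11010011000110100001000101 XOR 0b11001111010001110011101101 = 0b00011100010111010010101000.
Add column by column in base 2, right to left:
  0+1 = 1
  0+0 = 0
  0+1 = 1
  1+0 = 1
  0+0 = 0
  1+0 = 1
  0+0 = 0
  1+0 = 1
  0+1 = 1
  0+1 = 1
  1+1 = 0 carry 1
  0+1+1 = 0 carry 1
  1+1+1 = 1 carry 1
  1+1+1 = 1 carry 1
  1+0+1 = 0 carry 1
  0+1+1 = 0 carry 1
  1+0+1 = 0 carry 1
  0+1+1 = 0 carry 1
  0+1+1 = 0 carry 1
  0+1+1 = 0 carry 1
  1+0+1 = 0 carry 1
  1+1+1 = 1 carry 1
  1+1+1 = 1 carry 1
  0+1+1 = 0 carry 1
  0+1+1 = 0 carry 1
  0+1+1 = 0 carry 1
  final carry 1

0b100011000000011001110101101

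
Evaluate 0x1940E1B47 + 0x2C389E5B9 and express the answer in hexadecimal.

0x457980100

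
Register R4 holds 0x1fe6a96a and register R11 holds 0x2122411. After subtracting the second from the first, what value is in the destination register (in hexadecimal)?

Subtract column by column in base 16:
  a-1 → 9
  6-1 → 5
  9-4 → 5
  a-2 → 8
  6-2 → 4
  e-1 → d
  f-2 → d
  1-0 → 1

0x1dd48559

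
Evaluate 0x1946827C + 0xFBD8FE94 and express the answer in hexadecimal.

Add column by column in base 16, right to left:
  C+4 = 0 carry 1
  7+9+1 = 1 carry 1
  2+E+1 = 1 carry 1
  8+F+1 = 8 carry 1
  6+8+1 = F
  4+D = 1 carry 1
  9+B+1 = 5 carry 1
  1+F+1 = 1 carry 1
  final carry 1

0x1151F8110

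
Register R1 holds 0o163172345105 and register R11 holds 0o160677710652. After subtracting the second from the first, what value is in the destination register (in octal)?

0o2272434233

Subtract column by column in base 8:
  5-2 → 3
  0-5 → 3 (borrow)
  1-6-1 → 2 (borrow)
  5-0-1 → 4
  4-1 → 3
  3-7 → 4 (borrow)
  2-7-1 → 2 (borrow)
  7-7-1 → 7 (borrow)
  1-6-1 → 2 (borrow)
  3-0-1 → 2
  6-6 → 0
  1-1 → 0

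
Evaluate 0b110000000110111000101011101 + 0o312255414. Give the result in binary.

0b1001001011001100110001101001

0o312255414 = 0b11001010010101101100001100 in binary.
Add column by column in base 2, right to left:
  1+0 = 1
  0+0 = 0
  1+1 = 0 carry 1
  1+1+1 = 1 carry 1
  1+0+1 = 0 carry 1
  0+0+1 = 1
  1+0 = 1
  0+0 = 0
  1+1 = 0 carry 1
  0+1+1 = 0 carry 1
  0+0+1 = 1
  0+1 = 1
  1+1 = 0 carry 1
  1+0+1 = 0 carry 1
  1+1+1 = 1 carry 1
  0+0+1 = 1
  1+1 = 0 carry 1
  1+0+1 = 0 carry 1
  0+0+1 = 1
  0+1 = 1
  0+0 = 0
  0+1 = 1
  0+0 = 0
  0+0 = 0
  0+1 = 1
  1+1 = 0 carry 1
  1+0+1 = 0 carry 1
  final carry 1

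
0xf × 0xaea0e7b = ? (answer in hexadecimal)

Multiply each base-16 digit by 15, carrying:
  b×15 = 165 → write 5 carry 10
  7×15+10 = 115 → write 3 carry 7
  e×15+7 = 217 → write 9 carry 13
  0×15+13 = 13 → write d
  a×15 = 150 → write 6 carry 9
  e×15+9 = 219 → write b carry 13
  a×15+13 = 163 → write 3 carry 10
  remaining carry: a

0xa3b6d935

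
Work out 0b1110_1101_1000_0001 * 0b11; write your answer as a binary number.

0b101100100010000011

Multiply each base-2 digit by 3, carrying:
  1×3 = 3 → write 1 carry 1
  0×3+1 = 1 → write 1
  0×3 = 0 → write 0
  0×3 = 0 → write 0
  0×3 = 0 → write 0
  0×3 = 0 → write 0
  0×3 = 0 → write 0
  1×3 = 3 → write 1 carry 1
  1×3+1 = 4 → write 0 carry 2
  0×3+2 = 2 → write 0 carry 1
  1×3+1 = 4 → write 0 carry 2
  1×3+2 = 5 → write 1 carry 2
  0×3+2 = 2 → write 0 carry 1
  1×3+1 = 4 → write 0 carry 2
  1×3+2 = 5 → write 1 carry 2
  1×3+2 = 5 → write 1 carry 2
  remaining carry: 10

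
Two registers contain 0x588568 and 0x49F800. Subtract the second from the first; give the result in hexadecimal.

0xE8D68

Subtract column by column in base 16:
  8-0 → 8
  6-0 → 6
  5-8 → D (borrow)
  8-F-1 → 8 (borrow)
  8-9-1 → E (borrow)
  5-4-1 → 0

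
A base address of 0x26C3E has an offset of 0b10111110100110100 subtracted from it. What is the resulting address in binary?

0x26C3E = 0b100110110000111110 in binary.
Subtract column by column in base 2:
  0-0 → 0
  1-0 → 1
  1-1 → 0
  1-0 → 1
  1-1 → 0
  1-1 → 0
  0-0 → 0
  0-0 → 0
  0-1 → 1 (borrow)
  0-0-1 → 1 (borrow)
  1-1-1 → 1 (borrow)
  1-1-1 → 1 (borrow)
  0-1-1 → 0 (borrow)
  1-1-1 → 1 (borrow)
  1-1-1 → 1 (borrow)
  0-0-1 → 1 (borrow)
  0-1-1 → 0 (borrow)
  1-0-1 → 0

0b1110111100001010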